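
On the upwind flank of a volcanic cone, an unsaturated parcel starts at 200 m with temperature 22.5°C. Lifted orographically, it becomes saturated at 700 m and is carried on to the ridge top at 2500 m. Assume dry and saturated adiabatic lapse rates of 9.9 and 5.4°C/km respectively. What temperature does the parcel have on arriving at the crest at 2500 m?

7.83°C

200 → 700 m (dry, 9.9°C/km): ΔT = -9.9 × 0.5 = -4.95°C → T = 17.55°C
700 → 2500 m (saturated, 5.4°C/km): ΔT = -5.4 × 1.8 = -9.72°C → T = 7.83°C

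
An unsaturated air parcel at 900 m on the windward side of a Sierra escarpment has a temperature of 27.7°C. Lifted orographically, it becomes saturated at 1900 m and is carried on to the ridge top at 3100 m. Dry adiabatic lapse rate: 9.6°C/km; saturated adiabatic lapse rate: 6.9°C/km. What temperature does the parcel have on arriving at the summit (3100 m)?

9.82°C

900 → 1900 m (dry, 9.6°C/km): ΔT = -9.6 × 1 = -9.6°C → T = 18.1°C
1900 → 3100 m (saturated, 6.9°C/km): ΔT = -6.9 × 1.2 = -8.28°C → T = 9.82°C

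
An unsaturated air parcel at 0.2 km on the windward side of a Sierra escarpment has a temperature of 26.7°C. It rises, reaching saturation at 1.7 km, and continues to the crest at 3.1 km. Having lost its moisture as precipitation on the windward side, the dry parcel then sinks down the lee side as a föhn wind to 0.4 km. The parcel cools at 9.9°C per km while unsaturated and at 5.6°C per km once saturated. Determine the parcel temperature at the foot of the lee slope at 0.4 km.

Dry to 1700 m: -9.9 × 1.5 km = -14.85°C, so T = 11.85°C.
Saturated to 3100 m: -5.6 × 1.4 km = -7.84°C, so T = 4.01°C.
Dry descent to 400 m: +9.9 × 2.7 km = +26.73°C, so T = 30.74°C.

30.74°C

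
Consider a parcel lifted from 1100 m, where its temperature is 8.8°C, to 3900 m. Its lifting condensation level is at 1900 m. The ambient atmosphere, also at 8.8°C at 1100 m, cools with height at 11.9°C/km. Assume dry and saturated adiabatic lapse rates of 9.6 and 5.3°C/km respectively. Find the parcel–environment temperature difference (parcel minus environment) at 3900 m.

Parcel:
  1100–1900 m, dry: Δz = 0.8 km ⇒ ΔT = -7.68°C; T = 1.12°C
  1900–3900 m, saturated: Δz = 2 km ⇒ ΔT = -10.6°C; T = -9.48°C
Environment:
  1100–3900 m, environment: Δz = 2.8 km ⇒ ΔT = -33.32°C; T = -24.52°C
T_parcel − T_env = -9.48 − (-24.52) = +15.04°C

+15.04°C (parcel warmer than environment)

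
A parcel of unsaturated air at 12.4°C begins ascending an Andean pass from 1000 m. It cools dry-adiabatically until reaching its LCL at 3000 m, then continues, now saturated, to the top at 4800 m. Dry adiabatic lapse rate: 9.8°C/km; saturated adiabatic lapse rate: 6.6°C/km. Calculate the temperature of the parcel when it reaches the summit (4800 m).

-19.08°C

From 1000 m to 3000 m (dry): cools by 9.8 × 2 = 19.6°C, giving -7.2°C.
From 3000 m to 4800 m (saturated): cools by 6.6 × 1.8 = 11.88°C, giving -19.08°C.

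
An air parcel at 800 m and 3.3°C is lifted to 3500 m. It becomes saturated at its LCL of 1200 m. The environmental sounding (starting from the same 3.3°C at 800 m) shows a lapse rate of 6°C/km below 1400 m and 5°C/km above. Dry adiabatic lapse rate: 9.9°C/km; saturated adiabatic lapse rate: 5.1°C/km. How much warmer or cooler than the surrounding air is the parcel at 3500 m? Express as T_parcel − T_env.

-1.59°C (parcel cooler than environment)

Parcel:
  From 800 m to 1200 m (dry): cools by 9.9 × 0.4 = 3.96°C, giving -0.66°C.
  From 1200 m to 3500 m (saturated): cools by 5.1 × 2.3 = 11.73°C, giving -12.39°C.
Environment:
  From 800 m to 1400 m (environment, lower layer): cools by 6 × 0.6 = 3.6°C, giving -0.3°C.
  From 1400 m to 3500 m (environment, upper layer): cools by 5 × 2.1 = 10.5°C, giving -10.8°C.
T_parcel − T_env = -12.39 − (-10.8) = -1.59°C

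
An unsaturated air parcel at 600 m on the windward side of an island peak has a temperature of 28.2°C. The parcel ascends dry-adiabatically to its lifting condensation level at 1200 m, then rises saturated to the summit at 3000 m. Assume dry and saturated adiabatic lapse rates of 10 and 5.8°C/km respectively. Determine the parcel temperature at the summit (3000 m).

11.76°C

Dry to 1200 m: -10 × 0.6 km = -6°C, so T = 22.2°C.
Saturated to 3000 m: -5.8 × 1.8 km = -10.44°C, so T = 11.76°C.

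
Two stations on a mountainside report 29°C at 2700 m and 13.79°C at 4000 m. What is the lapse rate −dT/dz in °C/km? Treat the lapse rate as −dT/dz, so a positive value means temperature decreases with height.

11.7°C/km

Γ = −ΔT/Δz = (29 − 13.79) / (4000 − 2700) m
  = 15.21°C / 1.3 km = 11.7°C/km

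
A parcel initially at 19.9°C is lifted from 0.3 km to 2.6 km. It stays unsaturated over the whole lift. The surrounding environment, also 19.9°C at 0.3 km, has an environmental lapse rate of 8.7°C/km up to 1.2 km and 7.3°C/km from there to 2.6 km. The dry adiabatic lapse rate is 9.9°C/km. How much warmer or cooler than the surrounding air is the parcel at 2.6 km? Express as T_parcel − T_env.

Parcel:
  300 → 2600 m (dry, 9.9°C/km): ΔT = -9.9 × 2.3 = -22.77°C → T = -2.87°C
Environment:
  300 → 1200 m (environment, lower layer, 8.7°C/km): ΔT = -8.7 × 0.9 = -7.83°C → T = 12.07°C
  1200 → 2600 m (environment, upper layer, 7.3°C/km): ΔT = -7.3 × 1.4 = -10.22°C → T = 1.85°C
T_parcel − T_env = -2.87 − 1.85 = -4.72°C

-4.72°C (parcel cooler than environment)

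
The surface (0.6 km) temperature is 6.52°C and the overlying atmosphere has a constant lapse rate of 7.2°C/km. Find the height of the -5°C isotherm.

Height above start = (6.52 − (-5)) / 7.2 = 1.6 km
Altitude = 600 m + 1600 m = 2200 m

2.2 km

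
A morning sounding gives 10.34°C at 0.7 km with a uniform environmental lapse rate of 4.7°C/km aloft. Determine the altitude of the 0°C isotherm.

Height above start = (10.34 − 0) / 4.7 = 2.2 km
Altitude = 700 m + 2200 m = 2900 m

2.9 km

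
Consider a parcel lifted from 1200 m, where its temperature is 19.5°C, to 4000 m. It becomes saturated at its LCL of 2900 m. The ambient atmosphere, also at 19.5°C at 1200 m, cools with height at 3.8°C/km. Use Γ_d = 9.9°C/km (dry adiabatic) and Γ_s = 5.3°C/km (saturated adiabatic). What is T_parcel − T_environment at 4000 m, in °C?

-12.02°C (parcel cooler than environment)

Parcel:
  1200 → 2900 m (dry, 9.9°C/km): ΔT = -9.9 × 1.7 = -16.83°C → T = 2.67°C
  2900 → 4000 m (saturated, 5.3°C/km): ΔT = -5.3 × 1.1 = -5.83°C → T = -3.16°C
Environment:
  1200 → 4000 m (environment, 3.8°C/km): ΔT = -3.8 × 2.8 = -10.64°C → T = 8.86°C
T_parcel − T_env = -3.16 − 8.86 = -12.02°C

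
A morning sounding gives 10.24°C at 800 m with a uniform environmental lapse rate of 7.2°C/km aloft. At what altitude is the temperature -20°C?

5000 m

Height above start = (10.24 − (-20)) / 7.2 = 4.2 km
Altitude = 800 m + 4200 m = 5000 m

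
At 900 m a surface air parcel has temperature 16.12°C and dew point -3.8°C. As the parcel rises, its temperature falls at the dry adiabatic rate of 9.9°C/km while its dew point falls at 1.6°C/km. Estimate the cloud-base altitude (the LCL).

3300 m

T and T_d converge at 9.9 − 1.6 = 8.3°C per km
Height above start = (16.12 − (-3.8)) / 8.3 = 2.4 km
LCL altitude = 900 m + 2400 m = 3300 m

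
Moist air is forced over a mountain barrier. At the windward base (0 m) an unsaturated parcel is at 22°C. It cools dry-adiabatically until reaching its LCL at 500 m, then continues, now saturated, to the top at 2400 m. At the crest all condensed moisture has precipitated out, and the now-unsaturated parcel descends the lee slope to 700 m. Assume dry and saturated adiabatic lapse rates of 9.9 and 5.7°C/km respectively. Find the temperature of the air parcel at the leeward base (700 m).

0–500 m, dry: Δz = 0.5 km ⇒ ΔT = -4.95°C; T = 17.05°C
500–2400 m, saturated: Δz = 1.9 km ⇒ ΔT = -10.83°C; T = 6.22°C
2400–700 m, dry descent: Δz = 1.7 km ⇒ ΔT = +16.83°C; T = 23.05°C

23.05°C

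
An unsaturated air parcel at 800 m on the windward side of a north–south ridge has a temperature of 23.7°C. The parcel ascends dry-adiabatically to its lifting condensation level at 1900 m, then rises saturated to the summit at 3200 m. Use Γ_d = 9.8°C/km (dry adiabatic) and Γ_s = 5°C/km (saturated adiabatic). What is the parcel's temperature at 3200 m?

Dry to 1900 m: -9.8 × 1.1 km = -10.78°C, so T = 12.92°C.
Saturated to 3200 m: -5 × 1.3 km = -6.5°C, so T = 6.42°C.

6.42°C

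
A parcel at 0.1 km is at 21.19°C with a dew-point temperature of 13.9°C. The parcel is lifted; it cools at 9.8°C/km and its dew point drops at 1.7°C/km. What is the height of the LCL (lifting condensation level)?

1 km

T and T_d converge at 9.8 − 1.7 = 8.1°C per km
Height above start = (21.19 − 13.9) / 8.1 = 0.9 km
LCL altitude = 100 m + 900 m = 1000 m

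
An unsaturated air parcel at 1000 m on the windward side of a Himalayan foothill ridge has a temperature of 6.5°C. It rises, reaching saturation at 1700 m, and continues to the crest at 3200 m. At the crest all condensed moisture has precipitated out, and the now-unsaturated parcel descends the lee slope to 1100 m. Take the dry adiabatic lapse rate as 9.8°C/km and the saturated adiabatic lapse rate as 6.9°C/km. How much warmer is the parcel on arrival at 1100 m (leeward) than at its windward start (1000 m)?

Dry to 1700 m: -9.8 × 0.7 km = -6.86°C, so T = -0.36°C.
Saturated to 3200 m: -6.9 × 1.5 km = -10.35°C, so T = -10.71°C.
Dry descent to 1100 m: +9.8 × 2.1 km = +20.58°C, so T = 9.87°C.
Net change vs windward start: 9.87 − 6.5 = +3.37°C

+3.37°C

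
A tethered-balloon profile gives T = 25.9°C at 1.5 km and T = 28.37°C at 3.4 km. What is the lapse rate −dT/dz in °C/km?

Γ = −ΔT/Δz = (25.9 − 28.37) / (3400 − 1500) m
  = -2.47°C / 1.9 km = -1.3°C/km

-1.3°C/km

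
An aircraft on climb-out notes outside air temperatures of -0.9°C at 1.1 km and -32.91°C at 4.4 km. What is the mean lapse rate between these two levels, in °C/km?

Γ = −ΔT/Δz = (-0.9 − (-32.91)) / (4400 − 1100) m
  = 32.01°C / 3.3 km = 9.7°C/km

9.7°C/km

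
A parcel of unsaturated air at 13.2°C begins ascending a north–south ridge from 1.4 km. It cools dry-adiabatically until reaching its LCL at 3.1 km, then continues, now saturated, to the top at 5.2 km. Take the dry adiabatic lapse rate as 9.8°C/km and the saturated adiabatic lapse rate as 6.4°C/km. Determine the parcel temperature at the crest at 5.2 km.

-16.9°C

1400–3100 m, dry: Δz = 1.7 km ⇒ ΔT = -16.66°C; T = -3.46°C
3100–5200 m, saturated: Δz = 2.1 km ⇒ ΔT = -13.44°C; T = -16.9°C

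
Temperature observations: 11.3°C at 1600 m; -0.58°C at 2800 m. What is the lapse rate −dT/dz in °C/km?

9.9°C/km

Γ = −ΔT/Δz = (11.3 − (-0.58)) / (2800 − 1600) m
  = 11.88°C / 1.2 km = 9.9°C/km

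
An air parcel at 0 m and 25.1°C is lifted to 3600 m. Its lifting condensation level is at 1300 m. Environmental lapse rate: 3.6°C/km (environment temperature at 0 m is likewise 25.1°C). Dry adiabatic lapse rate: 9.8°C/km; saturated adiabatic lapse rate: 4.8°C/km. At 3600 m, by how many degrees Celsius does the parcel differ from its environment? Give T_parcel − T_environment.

-10.82°C (parcel cooler than environment)

Parcel:
  0 → 1300 m (dry, 9.8°C/km): ΔT = -9.8 × 1.3 = -12.74°C → T = 12.36°C
  1300 → 3600 m (saturated, 4.8°C/km): ΔT = -4.8 × 2.3 = -11.04°C → T = 1.32°C
Environment:
  0 → 3600 m (environment, 3.6°C/km): ΔT = -3.6 × 3.6 = -12.96°C → T = 12.14°C
T_parcel − T_env = 1.32 − 12.14 = -10.82°C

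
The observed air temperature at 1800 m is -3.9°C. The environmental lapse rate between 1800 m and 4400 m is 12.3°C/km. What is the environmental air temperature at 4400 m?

-35.88°C

From 1800 m to 4400 m (environmental): cools by 12.3 × 2.6 = 31.98°C, giving -35.88°C.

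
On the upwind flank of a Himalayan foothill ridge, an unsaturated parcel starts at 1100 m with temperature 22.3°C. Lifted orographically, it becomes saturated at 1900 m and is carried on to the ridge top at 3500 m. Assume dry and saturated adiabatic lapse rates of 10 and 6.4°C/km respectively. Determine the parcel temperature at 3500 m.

1100–1900 m, dry: Δz = 0.8 km ⇒ ΔT = -8°C; T = 14.3°C
1900–3500 m, saturated: Δz = 1.6 km ⇒ ΔT = -10.24°C; T = 4.06°C

4.06°C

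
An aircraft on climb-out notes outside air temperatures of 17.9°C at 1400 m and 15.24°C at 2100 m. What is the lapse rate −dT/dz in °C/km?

Γ = −ΔT/Δz = (17.9 − 15.24) / (2100 − 1400) m
  = 2.66°C / 0.7 km = 3.8°C/km

3.8°C/km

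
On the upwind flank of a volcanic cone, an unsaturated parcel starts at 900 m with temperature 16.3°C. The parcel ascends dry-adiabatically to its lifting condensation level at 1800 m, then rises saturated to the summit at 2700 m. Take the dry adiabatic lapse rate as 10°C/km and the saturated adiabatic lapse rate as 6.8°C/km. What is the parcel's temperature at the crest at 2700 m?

1.18°C

900 → 1800 m (dry, 10°C/km): ΔT = -10 × 0.9 = -9°C → T = 7.3°C
1800 → 2700 m (saturated, 6.8°C/km): ΔT = -6.8 × 0.9 = -6.12°C → T = 1.18°C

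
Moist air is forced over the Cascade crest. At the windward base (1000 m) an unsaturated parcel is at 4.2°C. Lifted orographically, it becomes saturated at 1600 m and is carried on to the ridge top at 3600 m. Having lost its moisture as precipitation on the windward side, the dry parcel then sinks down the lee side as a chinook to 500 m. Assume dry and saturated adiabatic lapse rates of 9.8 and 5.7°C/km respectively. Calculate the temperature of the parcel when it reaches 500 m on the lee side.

17.3°C

Dry to 1600 m: -9.8 × 0.6 km = -5.88°C, so T = -1.68°C.
Saturated to 3600 m: -5.7 × 2 km = -11.4°C, so T = -13.08°C.
Dry descent to 500 m: +9.8 × 3.1 km = +30.38°C, so T = 17.3°C.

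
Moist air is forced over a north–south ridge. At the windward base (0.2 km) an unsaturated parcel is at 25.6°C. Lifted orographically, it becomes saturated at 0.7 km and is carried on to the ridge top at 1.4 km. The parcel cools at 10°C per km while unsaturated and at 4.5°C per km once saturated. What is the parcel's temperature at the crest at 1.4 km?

17.45°C

Dry to 700 m: -10 × 0.5 km = -5°C, so T = 20.6°C.
Saturated to 1400 m: -4.5 × 0.7 km = -3.15°C, so T = 17.45°C.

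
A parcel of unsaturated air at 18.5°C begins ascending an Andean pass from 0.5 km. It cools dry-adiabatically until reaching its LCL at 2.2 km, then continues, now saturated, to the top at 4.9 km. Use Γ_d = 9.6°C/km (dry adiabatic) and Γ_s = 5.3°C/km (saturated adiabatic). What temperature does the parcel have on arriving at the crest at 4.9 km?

500 → 2200 m (dry, 9.6°C/km): ΔT = -9.6 × 1.7 = -16.32°C → T = 2.18°C
2200 → 4900 m (saturated, 5.3°C/km): ΔT = -5.3 × 2.7 = -14.31°C → T = -12.13°C

-12.13°C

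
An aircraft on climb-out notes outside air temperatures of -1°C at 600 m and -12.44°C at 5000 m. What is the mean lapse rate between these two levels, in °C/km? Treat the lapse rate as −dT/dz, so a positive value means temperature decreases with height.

Γ = −ΔT/Δz = (-1 − (-12.44)) / (5000 − 600) m
  = 11.44°C / 4.4 km = 2.6°C/km

2.6°C/km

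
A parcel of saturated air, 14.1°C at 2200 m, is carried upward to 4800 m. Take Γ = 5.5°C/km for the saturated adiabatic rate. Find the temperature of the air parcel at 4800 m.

-0.2°C

2200 → 4800 m (saturated adiabatic, 5.5°C/km): ΔT = -5.5 × 2.6 = -14.3°C → T = -0.2°C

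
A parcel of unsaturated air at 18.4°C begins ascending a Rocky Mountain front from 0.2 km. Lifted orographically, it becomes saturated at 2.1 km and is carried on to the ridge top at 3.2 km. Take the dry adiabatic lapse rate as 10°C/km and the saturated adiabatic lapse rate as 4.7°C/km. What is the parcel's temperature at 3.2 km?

Dry to 2100 m: -10 × 1.9 km = -19°C, so T = -0.6°C.
Saturated to 3200 m: -4.7 × 1.1 km = -5.17°C, so T = -5.77°C.

-5.77°C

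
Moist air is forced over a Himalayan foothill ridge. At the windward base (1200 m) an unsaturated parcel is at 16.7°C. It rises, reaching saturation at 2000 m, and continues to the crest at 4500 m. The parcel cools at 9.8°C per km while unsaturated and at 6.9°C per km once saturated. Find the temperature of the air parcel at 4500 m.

From 1200 m to 2000 m (dry): cools by 9.8 × 0.8 = 7.84°C, giving 8.86°C.
From 2000 m to 4500 m (saturated): cools by 6.9 × 2.5 = 17.25°C, giving -8.39°C.

-8.39°C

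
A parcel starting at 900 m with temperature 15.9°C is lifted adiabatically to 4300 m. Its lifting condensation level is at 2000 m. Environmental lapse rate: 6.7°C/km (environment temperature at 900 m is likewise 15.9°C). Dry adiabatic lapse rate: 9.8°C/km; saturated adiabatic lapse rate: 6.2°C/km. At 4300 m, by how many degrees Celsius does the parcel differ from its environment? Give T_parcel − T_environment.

-2.26°C (parcel cooler than environment)

Parcel:
  From 900 m to 2000 m (dry): cools by 9.8 × 1.1 = 10.78°C, giving 5.12°C.
  From 2000 m to 4300 m (saturated): cools by 6.2 × 2.3 = 14.26°C, giving -9.14°C.
Environment:
  From 900 m to 4300 m (environment): cools by 6.7 × 3.4 = 22.78°C, giving -6.88°C.
T_parcel − T_env = -9.14 − (-6.88) = -2.26°C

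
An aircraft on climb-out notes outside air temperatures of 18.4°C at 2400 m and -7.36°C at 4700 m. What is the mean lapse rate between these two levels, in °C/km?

11.2°C/km

Γ = −ΔT/Δz = (18.4 − (-7.36)) / (4700 − 2400) m
  = 25.76°C / 2.3 km = 11.2°C/km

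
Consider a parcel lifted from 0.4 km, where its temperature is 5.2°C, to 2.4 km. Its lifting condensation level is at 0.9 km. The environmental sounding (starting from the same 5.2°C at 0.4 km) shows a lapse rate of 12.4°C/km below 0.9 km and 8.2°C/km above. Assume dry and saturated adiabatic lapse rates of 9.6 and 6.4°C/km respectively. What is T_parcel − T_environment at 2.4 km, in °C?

Parcel:
  Dry to 900 m: -9.6 × 0.5 km = -4.8°C, so T = 0.4°C.
  Saturated to 2400 m: -6.4 × 1.5 km = -9.6°C, so T = -9.2°C.
Environment:
  Environment, lower layer to 900 m: -12.4 × 0.5 km = -6.2°C, so T = -1°C.
  Environment, upper layer to 2400 m: -8.2 × 1.5 km = -12.3°C, so T = -13.3°C.
T_parcel − T_env = -9.2 − (-13.3) = +4.1°C

+4.1°C (parcel warmer than environment)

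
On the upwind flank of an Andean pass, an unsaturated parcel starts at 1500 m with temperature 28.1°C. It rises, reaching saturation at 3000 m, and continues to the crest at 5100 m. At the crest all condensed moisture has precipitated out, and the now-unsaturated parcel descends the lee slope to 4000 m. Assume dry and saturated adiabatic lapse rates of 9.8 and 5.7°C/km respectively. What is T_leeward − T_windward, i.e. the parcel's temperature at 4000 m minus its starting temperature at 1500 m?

-15.89°C

Dry to 3000 m: -9.8 × 1.5 km = -14.7°C, so T = 13.4°C.
Saturated to 5100 m: -5.7 × 2.1 km = -11.97°C, so T = 1.43°C.
Dry descent to 4000 m: +9.8 × 1.1 km = +10.78°C, so T = 12.21°C.
Net change vs windward start: 12.21 − 28.1 = -15.89°C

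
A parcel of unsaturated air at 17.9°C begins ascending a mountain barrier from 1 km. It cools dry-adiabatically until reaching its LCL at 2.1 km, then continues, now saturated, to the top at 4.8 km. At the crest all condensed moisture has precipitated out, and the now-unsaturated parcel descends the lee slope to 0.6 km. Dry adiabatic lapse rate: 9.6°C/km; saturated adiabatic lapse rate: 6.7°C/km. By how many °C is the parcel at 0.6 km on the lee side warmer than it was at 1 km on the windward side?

+11.67°C

Dry to 2100 m: -9.6 × 1.1 km = -10.56°C, so T = 7.34°C.
Saturated to 4800 m: -6.7 × 2.7 km = -18.09°C, so T = -10.75°C.
Dry descent to 600 m: +9.6 × 4.2 km = +40.32°C, so T = 29.57°C.
Net change vs windward start: 29.57 − 17.9 = +11.67°C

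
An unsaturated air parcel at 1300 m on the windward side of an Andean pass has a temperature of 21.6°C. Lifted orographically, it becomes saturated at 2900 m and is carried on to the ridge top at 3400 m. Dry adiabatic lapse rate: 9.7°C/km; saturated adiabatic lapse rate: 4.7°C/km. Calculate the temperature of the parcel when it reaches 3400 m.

3.73°C

From 1300 m to 2900 m (dry): cools by 9.7 × 1.6 = 15.52°C, giving 6.08°C.
From 2900 m to 3400 m (saturated): cools by 4.7 × 0.5 = 2.35°C, giving 3.73°C.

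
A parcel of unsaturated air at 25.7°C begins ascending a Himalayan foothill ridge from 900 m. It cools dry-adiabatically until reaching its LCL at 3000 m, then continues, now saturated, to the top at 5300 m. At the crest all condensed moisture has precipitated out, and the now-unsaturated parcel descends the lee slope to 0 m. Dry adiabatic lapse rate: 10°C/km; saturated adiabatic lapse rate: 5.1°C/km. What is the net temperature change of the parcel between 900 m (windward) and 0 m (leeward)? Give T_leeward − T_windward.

900–3000 m, dry: Δz = 2.1 km ⇒ ΔT = -21°C; T = 4.7°C
3000–5300 m, saturated: Δz = 2.3 km ⇒ ΔT = -11.73°C; T = -7.03°C
5300–0 m, dry descent: Δz = 5.3 km ⇒ ΔT = +53°C; T = 45.97°C
Net change vs windward start: 45.97 − 25.7 = +20.27°C

+20.27°C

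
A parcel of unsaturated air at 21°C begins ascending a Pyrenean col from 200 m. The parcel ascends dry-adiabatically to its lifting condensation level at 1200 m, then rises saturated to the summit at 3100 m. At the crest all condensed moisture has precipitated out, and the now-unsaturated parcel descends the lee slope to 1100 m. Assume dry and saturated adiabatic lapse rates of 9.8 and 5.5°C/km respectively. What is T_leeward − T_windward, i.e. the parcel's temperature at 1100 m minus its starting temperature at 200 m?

-0.65°C

200–1200 m, dry: Δz = 1 km ⇒ ΔT = -9.8°C; T = 11.2°C
1200–3100 m, saturated: Δz = 1.9 km ⇒ ΔT = -10.45°C; T = 0.75°C
3100–1100 m, dry descent: Δz = 2 km ⇒ ΔT = +19.6°C; T = 20.35°C
Net change vs windward start: 20.35 − 21 = -0.65°C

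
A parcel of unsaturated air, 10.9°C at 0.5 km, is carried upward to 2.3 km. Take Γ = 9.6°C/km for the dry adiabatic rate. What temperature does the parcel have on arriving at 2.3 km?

-6.38°C

Dry adiabatic to 2300 m: -9.6 × 1.8 km = -17.28°C, so T = -6.38°C.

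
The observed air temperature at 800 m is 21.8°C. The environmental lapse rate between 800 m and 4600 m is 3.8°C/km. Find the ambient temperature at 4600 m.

From 800 m to 4600 m (environmental): cools by 3.8 × 3.8 = 14.44°C, giving 7.36°C.

7.36°C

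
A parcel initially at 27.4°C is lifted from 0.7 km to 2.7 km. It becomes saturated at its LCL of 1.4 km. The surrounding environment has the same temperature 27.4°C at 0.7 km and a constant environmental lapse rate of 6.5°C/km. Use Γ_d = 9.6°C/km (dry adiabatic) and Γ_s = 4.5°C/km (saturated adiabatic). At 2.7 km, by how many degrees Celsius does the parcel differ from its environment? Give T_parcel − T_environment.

+0.43°C (parcel warmer than environment)

Parcel:
  700 → 1400 m (dry, 9.6°C/km): ΔT = -9.6 × 0.7 = -6.72°C → T = 20.68°C
  1400 → 2700 m (saturated, 4.5°C/km): ΔT = -4.5 × 1.3 = -5.85°C → T = 14.83°C
Environment:
  700 → 2700 m (environment, 6.5°C/km): ΔT = -6.5 × 2 = -13°C → T = 14.4°C
T_parcel − T_env = 14.83 − 14.4 = +0.43°C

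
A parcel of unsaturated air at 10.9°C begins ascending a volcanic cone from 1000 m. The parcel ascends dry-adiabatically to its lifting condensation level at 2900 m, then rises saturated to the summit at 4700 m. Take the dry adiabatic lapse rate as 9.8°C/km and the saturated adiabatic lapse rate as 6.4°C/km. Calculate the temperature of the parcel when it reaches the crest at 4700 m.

-19.24°C

1000–2900 m, dry: Δz = 1.9 km ⇒ ΔT = -18.62°C; T = -7.72°C
2900–4700 m, saturated: Δz = 1.8 km ⇒ ΔT = -11.52°C; T = -19.24°C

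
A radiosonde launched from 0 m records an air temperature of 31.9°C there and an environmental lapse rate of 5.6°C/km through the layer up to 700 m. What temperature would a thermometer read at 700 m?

27.98°C

From 0 m to 700 m (environmental): cools by 5.6 × 0.7 = 3.92°C, giving 27.98°C.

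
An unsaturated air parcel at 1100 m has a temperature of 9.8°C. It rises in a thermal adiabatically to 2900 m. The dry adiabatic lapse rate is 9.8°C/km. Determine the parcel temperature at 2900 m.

From 1100 m to 2900 m (dry adiabatic): cools by 9.8 × 1.8 = 17.64°C, giving -7.84°C.

-7.84°C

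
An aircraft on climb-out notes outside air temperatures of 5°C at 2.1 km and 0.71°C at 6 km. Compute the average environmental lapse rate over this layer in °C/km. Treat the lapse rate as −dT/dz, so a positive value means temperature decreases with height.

1.1°C/km

Γ = −ΔT/Δz = (5 − 0.71) / (6000 − 2100) m
  = 4.29°C / 3.9 km = 1.1°C/km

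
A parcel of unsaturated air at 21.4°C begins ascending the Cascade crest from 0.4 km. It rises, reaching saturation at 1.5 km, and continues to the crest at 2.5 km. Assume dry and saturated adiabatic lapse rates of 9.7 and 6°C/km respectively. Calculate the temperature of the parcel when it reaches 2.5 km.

Dry to 1500 m: -9.7 × 1.1 km = -10.67°C, so T = 10.73°C.
Saturated to 2500 m: -6 × 1 km = -6°C, so T = 4.73°C.

4.73°C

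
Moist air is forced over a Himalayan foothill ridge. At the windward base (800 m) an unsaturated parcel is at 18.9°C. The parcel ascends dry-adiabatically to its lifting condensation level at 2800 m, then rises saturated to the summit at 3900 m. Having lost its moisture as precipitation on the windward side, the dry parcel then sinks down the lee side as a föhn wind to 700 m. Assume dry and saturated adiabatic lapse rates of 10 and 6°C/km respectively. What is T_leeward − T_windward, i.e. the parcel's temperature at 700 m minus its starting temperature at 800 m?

800 → 2800 m (dry, 10°C/km): ΔT = -10 × 2 = -20°C → T = -1.1°C
2800 → 3900 m (saturated, 6°C/km): ΔT = -6 × 1.1 = -6.6°C → T = -7.7°C
3900 → 700 m (dry descent, 10°C/km): ΔT = +10 × 3.2 = +32°C → T = 24.3°C
Net change vs windward start: 24.3 − 18.9 = +5.4°C

+5.4°C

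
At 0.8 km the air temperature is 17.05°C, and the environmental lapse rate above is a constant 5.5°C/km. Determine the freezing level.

Height above start = (17.05 − 0) / 5.5 = 3.1 km
Altitude = 800 m + 3100 m = 3900 m

3.9 km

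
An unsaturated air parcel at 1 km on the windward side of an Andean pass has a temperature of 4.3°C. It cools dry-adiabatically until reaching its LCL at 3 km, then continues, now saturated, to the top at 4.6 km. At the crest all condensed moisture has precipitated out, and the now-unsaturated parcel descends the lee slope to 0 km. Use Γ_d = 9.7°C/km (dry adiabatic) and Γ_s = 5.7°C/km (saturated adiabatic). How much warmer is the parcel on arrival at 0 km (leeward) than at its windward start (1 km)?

1000–3000 m, dry: Δz = 2 km ⇒ ΔT = -19.4°C; T = -15.1°C
3000–4600 m, saturated: Δz = 1.6 km ⇒ ΔT = -9.12°C; T = -24.22°C
4600–0 m, dry descent: Δz = 4.6 km ⇒ ΔT = +44.62°C; T = 20.4°C
Net change vs windward start: 20.4 − 4.3 = +16.1°C

+16.1°C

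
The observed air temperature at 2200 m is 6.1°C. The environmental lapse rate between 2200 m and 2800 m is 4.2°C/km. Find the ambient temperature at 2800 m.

From 2200 m to 2800 m (environmental): cools by 4.2 × 0.6 = 2.52°C, giving 3.58°C.

3.58°C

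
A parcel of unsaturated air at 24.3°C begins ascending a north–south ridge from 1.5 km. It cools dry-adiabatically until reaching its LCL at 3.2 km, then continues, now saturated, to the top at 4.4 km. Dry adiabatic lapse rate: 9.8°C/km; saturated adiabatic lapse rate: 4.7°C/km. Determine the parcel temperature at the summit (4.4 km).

1500 → 3200 m (dry, 9.8°C/km): ΔT = -9.8 × 1.7 = -16.66°C → T = 7.64°C
3200 → 4400 m (saturated, 4.7°C/km): ΔT = -4.7 × 1.2 = -5.64°C → T = 2°C

2°C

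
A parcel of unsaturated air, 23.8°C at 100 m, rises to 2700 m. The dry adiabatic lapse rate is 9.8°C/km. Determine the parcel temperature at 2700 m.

100 → 2700 m (dry adiabatic, 9.8°C/km): ΔT = -9.8 × 2.6 = -25.48°C → T = -1.68°C

-1.68°C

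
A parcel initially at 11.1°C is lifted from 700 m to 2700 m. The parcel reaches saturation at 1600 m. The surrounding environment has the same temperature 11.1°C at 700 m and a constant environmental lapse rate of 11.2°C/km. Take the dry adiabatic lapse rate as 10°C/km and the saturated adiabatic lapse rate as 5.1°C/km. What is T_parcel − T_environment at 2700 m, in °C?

Parcel:
  700 → 1600 m (dry, 10°C/km): ΔT = -10 × 0.9 = -9°C → T = 2.1°C
  1600 → 2700 m (saturated, 5.1°C/km): ΔT = -5.1 × 1.1 = -5.61°C → T = -3.51°C
Environment:
  700 → 2700 m (environment, 11.2°C/km): ΔT = -11.2 × 2 = -22.4°C → T = -11.3°C
T_parcel − T_env = -3.51 − (-11.3) = +7.79°C

+7.79°C (parcel warmer than environment)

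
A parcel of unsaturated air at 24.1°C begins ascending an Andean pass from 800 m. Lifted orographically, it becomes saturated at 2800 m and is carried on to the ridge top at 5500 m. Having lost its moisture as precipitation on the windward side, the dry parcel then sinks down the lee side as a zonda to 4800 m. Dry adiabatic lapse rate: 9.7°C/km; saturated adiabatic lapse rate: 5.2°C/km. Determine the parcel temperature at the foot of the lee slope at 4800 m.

800 → 2800 m (dry, 9.7°C/km): ΔT = -9.7 × 2 = -19.4°C → T = 4.7°C
2800 → 5500 m (saturated, 5.2°C/km): ΔT = -5.2 × 2.7 = -14.04°C → T = -9.34°C
5500 → 4800 m (dry descent, 9.7°C/km): ΔT = +9.7 × 0.7 = +6.79°C → T = -2.55°C

-2.55°C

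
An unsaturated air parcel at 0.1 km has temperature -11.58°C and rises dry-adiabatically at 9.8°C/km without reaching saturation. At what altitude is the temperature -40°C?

Height above start = (-11.58 − (-40)) / 9.8 = 2.9 km
Altitude = 100 m + 2900 m = 3000 m

3 km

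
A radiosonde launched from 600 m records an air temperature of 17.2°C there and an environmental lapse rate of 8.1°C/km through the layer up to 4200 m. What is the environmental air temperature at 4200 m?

-11.96°C

From 600 m to 4200 m (environmental): cools by 8.1 × 3.6 = 29.16°C, giving -11.96°C.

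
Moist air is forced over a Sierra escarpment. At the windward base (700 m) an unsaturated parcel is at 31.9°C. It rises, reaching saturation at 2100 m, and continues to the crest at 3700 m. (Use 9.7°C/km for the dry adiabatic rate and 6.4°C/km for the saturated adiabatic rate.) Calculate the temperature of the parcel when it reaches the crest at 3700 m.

8.08°C

700–2100 m, dry: Δz = 1.4 km ⇒ ΔT = -13.58°C; T = 18.32°C
2100–3700 m, saturated: Δz = 1.6 km ⇒ ΔT = -10.24°C; T = 8.08°C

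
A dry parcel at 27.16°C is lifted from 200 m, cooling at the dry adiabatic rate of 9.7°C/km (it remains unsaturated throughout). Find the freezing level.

Height above start = (27.16 − 0) / 9.7 = 2.8 km
Altitude = 200 m + 2800 m = 3000 m

3000 m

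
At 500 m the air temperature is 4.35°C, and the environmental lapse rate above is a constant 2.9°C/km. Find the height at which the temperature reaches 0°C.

2000 m

Height above start = (4.35 − 0) / 2.9 = 1.5 km
Altitude = 500 m + 1500 m = 2000 m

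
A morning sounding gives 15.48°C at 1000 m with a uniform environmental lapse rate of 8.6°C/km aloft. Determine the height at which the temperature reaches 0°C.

2800 m

Height above start = (15.48 − 0) / 8.6 = 1.8 km
Altitude = 1000 m + 1800 m = 2800 m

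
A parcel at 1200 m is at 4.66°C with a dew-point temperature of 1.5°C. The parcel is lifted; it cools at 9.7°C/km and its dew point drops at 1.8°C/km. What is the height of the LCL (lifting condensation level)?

1600 m

T and T_d converge at 9.7 − 1.8 = 7.9°C per km
Height above start = (4.66 − 1.5) / 7.9 = 0.4 km
LCL altitude = 1200 m + 400 m = 1600 m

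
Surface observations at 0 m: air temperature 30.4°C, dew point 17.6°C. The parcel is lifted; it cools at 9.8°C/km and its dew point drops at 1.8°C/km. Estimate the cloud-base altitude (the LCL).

T and T_d converge at 9.8 − 1.8 = 8°C per km
Height above start = (30.4 − 17.6) / 8 = 1.6 km
LCL altitude = 0 m + 1600 m = 1600 m

1600 m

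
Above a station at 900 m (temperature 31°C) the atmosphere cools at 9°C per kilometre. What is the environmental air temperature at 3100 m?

11.2°C

From 900 m to 3100 m (environmental): cools by 9 × 2.2 = 19.8°C, giving 11.2°C.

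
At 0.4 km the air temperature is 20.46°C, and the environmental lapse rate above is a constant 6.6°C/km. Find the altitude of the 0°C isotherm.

3.5 km

Height above start = (20.46 − 0) / 6.6 = 3.1 km
Altitude = 400 m + 3100 m = 3500 m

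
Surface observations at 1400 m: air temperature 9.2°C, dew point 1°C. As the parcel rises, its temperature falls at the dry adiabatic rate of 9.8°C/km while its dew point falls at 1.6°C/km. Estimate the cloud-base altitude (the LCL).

T and T_d converge at 9.8 − 1.6 = 8.2°C per km
Height above start = (9.2 − 1) / 8.2 = 1 km
LCL altitude = 1400 m + 1000 m = 2400 m

2400 m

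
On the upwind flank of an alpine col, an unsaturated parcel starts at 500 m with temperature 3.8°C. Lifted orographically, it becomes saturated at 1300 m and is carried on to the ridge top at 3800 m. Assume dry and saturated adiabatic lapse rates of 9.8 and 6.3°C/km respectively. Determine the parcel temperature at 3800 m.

-19.79°C

From 500 m to 1300 m (dry): cools by 9.8 × 0.8 = 7.84°C, giving -4.04°C.
From 1300 m to 3800 m (saturated): cools by 6.3 × 2.5 = 15.75°C, giving -19.79°C.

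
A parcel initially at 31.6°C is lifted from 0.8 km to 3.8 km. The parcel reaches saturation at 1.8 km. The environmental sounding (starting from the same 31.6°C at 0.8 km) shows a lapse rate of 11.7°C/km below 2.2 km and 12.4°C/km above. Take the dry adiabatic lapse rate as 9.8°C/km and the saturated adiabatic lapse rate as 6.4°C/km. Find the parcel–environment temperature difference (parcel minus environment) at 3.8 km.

Parcel:
  From 800 m to 1800 m (dry): cools by 9.8 × 1 = 9.8°C, giving 21.8°C.
  From 1800 m to 3800 m (saturated): cools by 6.4 × 2 = 12.8°C, giving 9°C.
Environment:
  From 800 m to 2200 m (environment, lower layer): cools by 11.7 × 1.4 = 16.38°C, giving 15.22°C.
  From 2200 m to 3800 m (environment, upper layer): cools by 12.4 × 1.6 = 19.84°C, giving -4.62°C.
T_parcel − T_env = 9 − (-4.62) = +13.62°C

+13.62°C (parcel warmer than environment)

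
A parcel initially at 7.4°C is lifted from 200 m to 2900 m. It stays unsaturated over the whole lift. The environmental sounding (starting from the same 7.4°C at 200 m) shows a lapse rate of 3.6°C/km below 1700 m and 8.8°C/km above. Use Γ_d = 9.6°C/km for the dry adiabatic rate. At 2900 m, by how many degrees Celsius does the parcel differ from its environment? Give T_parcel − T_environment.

Parcel:
  Dry to 2900 m: -9.6 × 2.7 km = -25.92°C, so T = -18.52°C.
Environment:
  Environment, lower layer to 1700 m: -3.6 × 1.5 km = -5.4°C, so T = 2°C.
  Environment, upper layer to 2900 m: -8.8 × 1.2 km = -10.56°C, so T = -8.56°C.
T_parcel − T_env = -18.52 − (-8.56) = -9.96°C

-9.96°C (parcel cooler than environment)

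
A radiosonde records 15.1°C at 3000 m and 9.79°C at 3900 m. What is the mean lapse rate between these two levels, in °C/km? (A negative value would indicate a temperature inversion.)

Γ = −ΔT/Δz = (15.1 − 9.79) / (3900 − 3000) m
  = 5.31°C / 0.9 km = 5.9°C/km

5.9°C/km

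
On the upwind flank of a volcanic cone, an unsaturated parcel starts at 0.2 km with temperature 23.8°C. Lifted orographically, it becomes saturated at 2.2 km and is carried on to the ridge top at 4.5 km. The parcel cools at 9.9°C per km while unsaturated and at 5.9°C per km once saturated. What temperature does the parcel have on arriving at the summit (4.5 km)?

200–2200 m, dry: Δz = 2 km ⇒ ΔT = -19.8°C; T = 4°C
2200–4500 m, saturated: Δz = 2.3 km ⇒ ΔT = -13.57°C; T = -9.57°C

-9.57°C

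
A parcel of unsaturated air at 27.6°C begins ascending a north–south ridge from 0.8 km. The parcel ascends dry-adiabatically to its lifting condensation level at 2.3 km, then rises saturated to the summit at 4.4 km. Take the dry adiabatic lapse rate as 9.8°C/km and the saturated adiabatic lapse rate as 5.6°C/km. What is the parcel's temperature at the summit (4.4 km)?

1.14°C

800 → 2300 m (dry, 9.8°C/km): ΔT = -9.8 × 1.5 = -14.7°C → T = 12.9°C
2300 → 4400 m (saturated, 5.6°C/km): ΔT = -5.6 × 2.1 = -11.76°C → T = 1.14°C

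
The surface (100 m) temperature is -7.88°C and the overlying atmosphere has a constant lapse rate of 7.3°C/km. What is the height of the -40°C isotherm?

4500 m

Height above start = (-7.88 − (-40)) / 7.3 = 4.4 km
Altitude = 100 m + 4400 m = 4500 m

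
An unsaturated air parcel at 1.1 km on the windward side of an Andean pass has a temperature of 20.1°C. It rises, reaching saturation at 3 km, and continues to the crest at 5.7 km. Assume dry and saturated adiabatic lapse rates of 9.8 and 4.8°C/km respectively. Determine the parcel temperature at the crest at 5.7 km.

1100–3000 m, dry: Δz = 1.9 km ⇒ ΔT = -18.62°C; T = 1.48°C
3000–5700 m, saturated: Δz = 2.7 km ⇒ ΔT = -12.96°C; T = -11.48°C

-11.48°C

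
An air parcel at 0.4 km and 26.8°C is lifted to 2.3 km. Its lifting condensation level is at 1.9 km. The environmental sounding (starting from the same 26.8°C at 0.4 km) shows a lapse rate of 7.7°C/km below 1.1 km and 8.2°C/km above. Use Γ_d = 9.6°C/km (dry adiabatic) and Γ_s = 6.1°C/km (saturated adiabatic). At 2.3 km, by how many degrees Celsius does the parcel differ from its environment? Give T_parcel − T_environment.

Parcel:
  400–1900 m, dry: Δz = 1.5 km ⇒ ΔT = -14.4°C; T = 12.4°C
  1900–2300 m, saturated: Δz = 0.4 km ⇒ ΔT = -2.44°C; T = 9.96°C
Environment:
  400–1100 m, environment, lower layer: Δz = 0.7 km ⇒ ΔT = -5.39°C; T = 21.41°C
  1100–2300 m, environment, upper layer: Δz = 1.2 km ⇒ ΔT = -9.84°C; T = 11.57°C
T_parcel − T_env = 9.96 − 11.57 = -1.61°C

-1.61°C (parcel cooler than environment)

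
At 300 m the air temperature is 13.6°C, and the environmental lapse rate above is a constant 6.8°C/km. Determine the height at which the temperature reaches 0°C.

2300 m

Height above start = (13.6 − 0) / 6.8 = 2 km
Altitude = 300 m + 2000 m = 2300 m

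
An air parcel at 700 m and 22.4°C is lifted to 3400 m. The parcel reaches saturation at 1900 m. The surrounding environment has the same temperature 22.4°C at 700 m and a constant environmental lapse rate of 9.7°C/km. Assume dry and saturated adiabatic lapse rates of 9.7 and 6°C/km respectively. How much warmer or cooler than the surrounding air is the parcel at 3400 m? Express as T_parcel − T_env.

Parcel:
  Dry to 1900 m: -9.7 × 1.2 km = -11.64°C, so T = 10.76°C.
  Saturated to 3400 m: -6 × 1.5 km = -9°C, so T = 1.76°C.
Environment:
  Environment to 3400 m: -9.7 × 2.7 km = -26.19°C, so T = -3.79°C.
T_parcel − T_env = 1.76 − (-3.79) = +5.55°C

+5.55°C (parcel warmer than environment)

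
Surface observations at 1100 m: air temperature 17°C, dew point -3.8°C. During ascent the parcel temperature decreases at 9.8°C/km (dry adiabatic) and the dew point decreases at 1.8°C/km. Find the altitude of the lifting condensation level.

3700 m

T and T_d converge at 9.8 − 1.8 = 8°C per km
Height above start = (17 − (-3.8)) / 8 = 2.6 km
LCL altitude = 1100 m + 2600 m = 3700 m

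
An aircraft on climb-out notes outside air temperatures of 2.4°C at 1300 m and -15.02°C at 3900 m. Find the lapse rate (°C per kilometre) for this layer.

Γ = −ΔT/Δz = (2.4 − (-15.02)) / (3900 − 1300) m
  = 17.42°C / 2.6 km = 6.7°C/km

6.7°C/km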